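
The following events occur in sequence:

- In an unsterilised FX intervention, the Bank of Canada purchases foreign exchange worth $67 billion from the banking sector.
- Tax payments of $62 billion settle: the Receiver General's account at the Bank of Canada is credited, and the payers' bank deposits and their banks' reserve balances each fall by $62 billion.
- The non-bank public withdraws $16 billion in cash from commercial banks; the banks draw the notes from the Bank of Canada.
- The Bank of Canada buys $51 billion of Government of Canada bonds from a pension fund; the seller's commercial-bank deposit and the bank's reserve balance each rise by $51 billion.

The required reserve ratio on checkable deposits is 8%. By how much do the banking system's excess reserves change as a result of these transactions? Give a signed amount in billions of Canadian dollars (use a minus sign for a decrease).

FX purchase $67 billion: reserves +$67B, deposits 0.
Government account inflow $62 billion: reserves −$62B, deposits −$62B.
Currency withdrawal $16 billion: reserves −$16B, deposits −$16B.
Asset purchase (from non-banks) $51 billion: reserves +$51B, deposits +$51B.
Totals: Δreserves = +$40B, Δdeposits = −$27B.
Δrequired reserves = 8% × −$27B = −$2.16B.
Δexcess reserves = Δreserves − Δrequired = +$40B − (−$2.16B) = +$42.16 billion.

+$42.16 billion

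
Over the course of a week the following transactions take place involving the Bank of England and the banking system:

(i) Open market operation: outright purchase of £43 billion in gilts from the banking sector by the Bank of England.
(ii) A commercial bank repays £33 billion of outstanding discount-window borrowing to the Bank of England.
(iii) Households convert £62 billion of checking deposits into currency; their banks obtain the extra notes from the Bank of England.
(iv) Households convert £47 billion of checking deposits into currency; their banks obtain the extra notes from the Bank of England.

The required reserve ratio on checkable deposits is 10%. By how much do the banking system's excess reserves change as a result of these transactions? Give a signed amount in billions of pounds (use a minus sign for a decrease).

-£88.1 billion

OMO purchase (from banks) £43 billion: reserves +£43B, deposits 0.
Discount-window repayment £33 billion: reserves −£33B, deposits 0.
Currency withdrawal £62 billion: reserves −£62B, deposits −£62B.
Currency withdrawal £47 billion: reserves −£47B, deposits −£47B.
Totals: Δreserves = −£99B, Δdeposits = −£109B.
Δrequired reserves = 10% × −£109B = −£10.9B.
Δexcess reserves = Δreserves − Δrequired = −£99B − (−£10.9B) = -£88.1 billion.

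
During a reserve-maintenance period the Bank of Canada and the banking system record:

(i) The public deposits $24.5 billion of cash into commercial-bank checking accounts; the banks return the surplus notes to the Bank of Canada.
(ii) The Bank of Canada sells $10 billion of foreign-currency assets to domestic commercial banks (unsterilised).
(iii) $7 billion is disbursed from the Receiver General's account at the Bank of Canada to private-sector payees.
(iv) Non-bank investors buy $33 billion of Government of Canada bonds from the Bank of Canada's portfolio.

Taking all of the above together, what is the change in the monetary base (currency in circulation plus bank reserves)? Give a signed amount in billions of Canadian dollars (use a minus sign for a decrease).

Currency deposit $24.5 billion: just a shift between currency and reserves — both are base money → 0.
FX sale $10 billion: Bank of Canada balance sheet contracts → −$10B.
Government spending $7 billion: a non-base liability converts back to reserves → +$7B.
Asset sale (to non-banks) $33 billion: Bank of Canada balance sheet contracts → −$33B.
Net: 0 − 10 + 7 − 33 = -$36 billion.

-$36 billion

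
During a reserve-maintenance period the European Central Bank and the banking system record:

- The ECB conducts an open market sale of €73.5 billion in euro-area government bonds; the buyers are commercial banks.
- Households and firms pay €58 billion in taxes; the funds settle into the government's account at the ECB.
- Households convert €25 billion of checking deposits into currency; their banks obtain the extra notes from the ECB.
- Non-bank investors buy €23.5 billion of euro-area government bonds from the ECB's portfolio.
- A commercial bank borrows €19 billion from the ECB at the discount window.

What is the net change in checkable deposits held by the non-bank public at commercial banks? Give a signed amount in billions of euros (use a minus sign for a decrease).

-€106.5 billion

OMO sale (to banks) €73.5 billion: the counterparty is a bank, so public deposits are unchanged → 0.
Government account inflow €58 billion: non-bank counterparties' bank balances fall → −€58B.
Currency withdrawal €25 billion: non-bank counterparties' bank balances fall → −€25B.
Asset sale (to non-banks) €23.5 billion: non-bank counterparties' bank balances fall → −€23.5B.
Discount-window loan €19 billion: the counterparty is a bank, so public deposits are unchanged → 0.
Net: 0 − 58 − 25 − 23.5 + 0 = -€106.5 billion.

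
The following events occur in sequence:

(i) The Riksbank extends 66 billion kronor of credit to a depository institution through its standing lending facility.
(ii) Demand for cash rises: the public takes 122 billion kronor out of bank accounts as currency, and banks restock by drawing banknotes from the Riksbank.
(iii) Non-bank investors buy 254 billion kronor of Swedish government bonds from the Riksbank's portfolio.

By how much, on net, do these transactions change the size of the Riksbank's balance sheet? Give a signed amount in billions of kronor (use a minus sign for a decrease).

-188 billion

Riksbank balance sheet:
  Assets:      Securities −254B, Loans to banks +66B
  Liabilities: Bank reserves −310B, Currency in circulation +122B
Change in total Riksbank assets = -188 billion.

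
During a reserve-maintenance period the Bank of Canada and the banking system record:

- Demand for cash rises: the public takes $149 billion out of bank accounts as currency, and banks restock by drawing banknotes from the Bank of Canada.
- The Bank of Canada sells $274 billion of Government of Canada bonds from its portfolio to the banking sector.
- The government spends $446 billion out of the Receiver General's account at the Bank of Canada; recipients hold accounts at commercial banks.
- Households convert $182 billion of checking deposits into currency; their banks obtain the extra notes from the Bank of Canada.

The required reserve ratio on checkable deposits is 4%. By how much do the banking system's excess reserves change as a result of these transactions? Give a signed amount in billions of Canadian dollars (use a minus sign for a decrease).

Currency withdrawal $149 billion: reserves −$149B, deposits −$149B.
OMO sale (to banks) $274 billion: reserves −$274B, deposits 0.
Government spending $446 billion: reserves +$446B, deposits +$446B.
Currency withdrawal $182 billion: reserves −$182B, deposits −$182B.
Totals: Δreserves = −$159B, Δdeposits = +$115B.
Δrequired reserves = 4% × +$115B = +$4.6B.
Δexcess reserves = Δreserves − Δrequired = −$159B − (+$4.6B) = -$163.6 billion.

-$163.6 billion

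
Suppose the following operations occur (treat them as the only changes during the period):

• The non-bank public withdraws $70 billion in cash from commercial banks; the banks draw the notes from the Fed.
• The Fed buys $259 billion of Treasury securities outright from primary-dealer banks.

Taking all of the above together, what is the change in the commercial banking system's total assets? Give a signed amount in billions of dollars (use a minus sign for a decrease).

-$70 billion

Currency withdrawal $70 billion: bank balance sheets shrink → −$70B.
OMO purchase (from banks) $259 billion: just an asset swap on bank balance sheets → 0.
Net: −70 + 0 = -$70 billion.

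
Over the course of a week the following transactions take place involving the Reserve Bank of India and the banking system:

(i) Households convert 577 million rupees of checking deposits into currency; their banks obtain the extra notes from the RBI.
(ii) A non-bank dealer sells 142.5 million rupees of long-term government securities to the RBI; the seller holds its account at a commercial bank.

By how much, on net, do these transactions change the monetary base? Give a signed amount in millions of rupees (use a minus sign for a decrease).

Currency withdrawal 577 million rupees: just a shift between currency and reserves — both are base money → 0.
Asset purchase (from non-banks) 142.5 million rupees: RBI balance sheet expands → +142.5M.
Net: 0 + 142.5 = +142.5 million.

+142.5 million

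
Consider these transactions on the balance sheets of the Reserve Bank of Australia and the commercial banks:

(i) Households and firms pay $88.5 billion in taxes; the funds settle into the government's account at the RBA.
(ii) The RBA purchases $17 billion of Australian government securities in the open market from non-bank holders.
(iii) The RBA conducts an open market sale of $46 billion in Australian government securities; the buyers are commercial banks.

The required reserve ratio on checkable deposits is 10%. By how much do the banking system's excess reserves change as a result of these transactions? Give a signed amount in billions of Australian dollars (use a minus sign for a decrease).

Government account inflow $88.5 billion: reserves −$88.5B, deposits −$88.5B.
Asset purchase (from non-banks) $17 billion: reserves +$17B, deposits +$17B.
OMO sale (to banks) $46 billion: reserves −$46B, deposits 0.
Totals: Δreserves = −$117.5B, Δdeposits = −$71.5B.
Δrequired reserves = 10% × −$71.5B = −$7.15B.
Δexcess reserves = Δreserves − Δrequired = −$117.5B − (−$7.15B) = -$110.35 billion.

-$110.35 billion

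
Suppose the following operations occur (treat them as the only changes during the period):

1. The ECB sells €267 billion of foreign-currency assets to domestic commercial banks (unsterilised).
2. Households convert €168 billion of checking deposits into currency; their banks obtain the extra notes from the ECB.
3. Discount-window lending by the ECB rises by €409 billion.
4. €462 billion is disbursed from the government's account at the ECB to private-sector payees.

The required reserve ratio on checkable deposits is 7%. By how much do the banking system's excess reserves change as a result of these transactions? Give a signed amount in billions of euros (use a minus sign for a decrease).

+€415.42 billion

FX sale €267 billion: reserves −€267B, deposits 0.
Currency withdrawal €168 billion: reserves −€168B, deposits −€168B.
Discount-window loan €409 billion: reserves +€409B, deposits 0.
Government spending €462 billion: reserves +€462B, deposits +€462B.
Totals: Δreserves = +€436B, Δdeposits = +€294B.
Δrequired reserves = 7% × +€294B = +€20.58B.
Δexcess reserves = Δreserves − Δrequired = +€436B − (+€20.58B) = +€415.42 billion.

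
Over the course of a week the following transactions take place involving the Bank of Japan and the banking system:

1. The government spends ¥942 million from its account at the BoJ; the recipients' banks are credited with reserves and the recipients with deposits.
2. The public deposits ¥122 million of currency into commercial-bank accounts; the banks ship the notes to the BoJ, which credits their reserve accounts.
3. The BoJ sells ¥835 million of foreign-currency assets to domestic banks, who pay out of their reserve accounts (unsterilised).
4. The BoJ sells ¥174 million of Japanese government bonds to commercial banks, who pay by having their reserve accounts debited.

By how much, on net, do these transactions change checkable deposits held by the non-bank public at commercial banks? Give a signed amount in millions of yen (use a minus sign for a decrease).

+¥1064 million

BoJ balance sheet:
  Assets:      Securities −¥174M, Foreign assets −¥835M
  Liabilities: Bank reserves +¥55M, Currency in circulation −¥122M, Government deposits −¥942M
Commercial banking system:
  Assets:      Reserves at CB +¥55M, Securities +¥174M, Foreign assets +¥835M
  Liabilities: Checkable deposits +¥1064M
So the change in checkable deposits held by the non-bank public at commercial banks is +¥1064 million.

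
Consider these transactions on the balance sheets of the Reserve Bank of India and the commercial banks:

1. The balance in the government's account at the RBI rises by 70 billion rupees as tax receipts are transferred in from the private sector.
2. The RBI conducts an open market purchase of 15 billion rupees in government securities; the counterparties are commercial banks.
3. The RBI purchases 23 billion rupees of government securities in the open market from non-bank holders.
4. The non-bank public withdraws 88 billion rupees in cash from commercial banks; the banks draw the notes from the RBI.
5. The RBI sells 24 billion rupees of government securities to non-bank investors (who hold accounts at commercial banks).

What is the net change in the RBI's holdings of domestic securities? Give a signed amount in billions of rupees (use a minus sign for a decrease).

RBI balance sheet:
  Assets:      Securities +14B
  Liabilities: Bank reserves −144B, Currency in circulation +88B, Government deposits +70B
Commercial banking system:
  Assets:      Reserves at CB −144B, Securities −15B
  Liabilities: Checkable deposits −159B
So the change in the RBI's holdings of domestic securities is +14 billion.

+14 billion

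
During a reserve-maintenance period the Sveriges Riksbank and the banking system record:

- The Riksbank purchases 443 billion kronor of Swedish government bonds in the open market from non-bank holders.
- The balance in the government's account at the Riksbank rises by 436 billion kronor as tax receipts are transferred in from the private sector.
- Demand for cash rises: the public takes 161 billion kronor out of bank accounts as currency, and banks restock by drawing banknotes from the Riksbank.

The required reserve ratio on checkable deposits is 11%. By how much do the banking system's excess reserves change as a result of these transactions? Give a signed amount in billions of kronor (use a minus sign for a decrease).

-137.06 billion

Asset purchase (from non-banks) 443 billion kronor: reserves +443B, deposits +443B.
Government account inflow 436 billion kronor: reserves −436B, deposits −436B.
Currency withdrawal 161 billion kronor: reserves −161B, deposits −161B.
Totals: Δreserves = −154B, Δdeposits = −154B.
Δrequired reserves = 11% × −154B = −16.94B.
Δexcess reserves = Δreserves − Δrequired = −154B − (−16.94B) = -137.06 billion.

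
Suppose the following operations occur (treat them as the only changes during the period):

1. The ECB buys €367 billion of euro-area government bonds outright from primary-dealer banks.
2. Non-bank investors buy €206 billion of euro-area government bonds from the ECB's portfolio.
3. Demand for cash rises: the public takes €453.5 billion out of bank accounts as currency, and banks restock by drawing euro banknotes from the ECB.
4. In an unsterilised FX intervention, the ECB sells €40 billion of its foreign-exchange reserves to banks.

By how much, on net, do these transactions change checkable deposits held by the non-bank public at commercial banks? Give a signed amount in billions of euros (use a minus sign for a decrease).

-€659.5 billion

ECB balance sheet:
  Assets:      Securities +€161B, Foreign assets −€40B
  Liabilities: Bank reserves −€332.5B, Currency in circulation +€453.5B
Commercial banking system:
  Assets:      Reserves at CB −€332.5B, Securities −€367B, Foreign assets +€40B
  Liabilities: Checkable deposits −€659.5B
So the change in checkable deposits held by the non-bank public at commercial banks is -€659.5 billion.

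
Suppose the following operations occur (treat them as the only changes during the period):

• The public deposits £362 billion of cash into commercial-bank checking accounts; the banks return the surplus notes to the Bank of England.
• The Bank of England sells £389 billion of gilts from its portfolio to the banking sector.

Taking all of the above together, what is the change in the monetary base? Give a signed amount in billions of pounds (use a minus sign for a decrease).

-£389 billion

Bank of England balance sheet:
  Assets:      Securities −£389B
  Liabilities: Bank reserves −£27B, Currency in circulation −£362B
Commercial banking system:
  Assets:      Reserves at CB −£27B, Securities +£389B
  Liabilities: Checkable deposits +£362B
Monetary base = currency + reserves: −£362B + (−£27B) = -£389 billion.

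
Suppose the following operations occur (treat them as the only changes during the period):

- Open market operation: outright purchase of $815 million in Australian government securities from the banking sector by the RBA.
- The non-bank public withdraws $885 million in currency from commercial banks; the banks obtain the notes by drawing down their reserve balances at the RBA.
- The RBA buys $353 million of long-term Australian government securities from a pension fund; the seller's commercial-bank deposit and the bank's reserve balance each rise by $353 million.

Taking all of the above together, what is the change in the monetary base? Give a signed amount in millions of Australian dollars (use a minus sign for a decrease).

OMO purchase (from banks) $815 million: RBA balance sheet expands → +$815M.
Currency withdrawal $885 million: just a shift between currency and reserves — both are base money → 0.
Asset purchase (from non-banks) $353 million: RBA balance sheet expands → +$353M.
Net: 815 + 0 + 353 = +$1168 million.

+$1168 million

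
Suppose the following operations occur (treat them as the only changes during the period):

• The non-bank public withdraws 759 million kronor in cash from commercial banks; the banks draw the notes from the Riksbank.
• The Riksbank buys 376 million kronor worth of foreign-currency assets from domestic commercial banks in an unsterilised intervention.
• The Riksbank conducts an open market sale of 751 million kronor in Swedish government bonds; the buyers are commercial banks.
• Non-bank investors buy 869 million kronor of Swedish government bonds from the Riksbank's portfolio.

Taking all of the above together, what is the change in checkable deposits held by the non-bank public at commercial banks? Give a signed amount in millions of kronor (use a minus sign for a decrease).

-1628 million

Riksbank balance sheet:
  Assets:      Securities −1620M, Foreign assets +376M
  Liabilities: Bank reserves −2003M, Currency in circulation +759M
Commercial banking system:
  Assets:      Reserves at CB −2003M, Securities +751M, Foreign assets −376M
  Liabilities: Checkable deposits −1628M
So the change in checkable deposits held by the non-bank public at commercial banks is -1628 million.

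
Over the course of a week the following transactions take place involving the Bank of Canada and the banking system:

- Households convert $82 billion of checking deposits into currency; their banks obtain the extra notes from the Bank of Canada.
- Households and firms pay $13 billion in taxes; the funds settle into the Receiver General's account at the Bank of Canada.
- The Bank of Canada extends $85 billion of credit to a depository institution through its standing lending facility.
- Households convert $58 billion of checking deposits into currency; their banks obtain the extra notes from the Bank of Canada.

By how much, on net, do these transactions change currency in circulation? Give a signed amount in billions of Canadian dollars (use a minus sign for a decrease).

+$140 billion

Bank of Canada balance sheet:
  Assets:      Loans to banks +$85B
  Liabilities: Bank reserves −$68B, Currency in circulation +$140B, Government deposits +$13B
Commercial banking system:
  Assets:      Reserves at CB −$68B
  Liabilities: Checkable deposits −$153B, Borrowings from CB +$85B
So the change in currency in circulation is +$140 billion.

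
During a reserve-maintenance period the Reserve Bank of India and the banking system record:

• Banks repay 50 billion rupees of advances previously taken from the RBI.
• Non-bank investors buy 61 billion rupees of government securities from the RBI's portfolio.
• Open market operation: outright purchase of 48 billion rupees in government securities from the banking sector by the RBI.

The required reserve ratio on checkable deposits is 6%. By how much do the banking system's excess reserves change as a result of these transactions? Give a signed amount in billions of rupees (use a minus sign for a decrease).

Discount-window repayment 50 billion rupees: reserves −50B, deposits 0.
Asset sale (to non-banks) 61 billion rupees: reserves −61B, deposits −61B.
OMO purchase (from banks) 48 billion rupees: reserves +48B, deposits 0.
Totals: Δreserves = −63B, Δdeposits = −61B.
Δrequired reserves = 6% × −61B = −3.66B.
Δexcess reserves = Δreserves − Δrequired = −63B − (−3.66B) = -59.34 billion.

-59.34 billion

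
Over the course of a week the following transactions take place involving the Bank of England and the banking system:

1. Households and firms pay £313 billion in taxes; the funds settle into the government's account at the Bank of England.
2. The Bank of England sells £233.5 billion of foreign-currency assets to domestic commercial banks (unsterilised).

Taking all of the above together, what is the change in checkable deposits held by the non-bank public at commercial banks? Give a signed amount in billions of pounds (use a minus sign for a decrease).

Bank of England balance sheet:
  Assets:      Foreign assets −£233.5B
  Liabilities: Bank reserves −£546.5B, Government deposits +£313B
Commercial banking system:
  Assets:      Reserves at CB −£546.5B, Foreign assets +£233.5B
  Liabilities: Checkable deposits −£313B
So the change in checkable deposits held by the non-bank public at commercial banks is -£313 billion.

-£313 billion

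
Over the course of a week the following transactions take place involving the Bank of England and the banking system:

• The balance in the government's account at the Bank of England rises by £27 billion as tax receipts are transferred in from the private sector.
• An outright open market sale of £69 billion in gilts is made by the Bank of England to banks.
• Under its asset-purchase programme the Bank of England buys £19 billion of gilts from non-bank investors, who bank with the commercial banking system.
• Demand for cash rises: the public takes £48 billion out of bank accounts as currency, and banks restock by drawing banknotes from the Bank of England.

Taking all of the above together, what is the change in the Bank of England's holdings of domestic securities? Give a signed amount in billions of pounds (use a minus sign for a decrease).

Government account inflow £27 billion: the Bank of England's securities portfolio is untouched → 0.
OMO sale (to banks) £69 billion: securities removed from the Bank of England's portfolio → −£69B.
Asset purchase (from non-banks) £19 billion: securities added to the Bank of England's portfolio → +£19B.
Currency withdrawal £48 billion: the Bank of England's securities portfolio is untouched → 0.
Net: 0 − 69 + 19 + 0 = -£50 billion.

-£50 billion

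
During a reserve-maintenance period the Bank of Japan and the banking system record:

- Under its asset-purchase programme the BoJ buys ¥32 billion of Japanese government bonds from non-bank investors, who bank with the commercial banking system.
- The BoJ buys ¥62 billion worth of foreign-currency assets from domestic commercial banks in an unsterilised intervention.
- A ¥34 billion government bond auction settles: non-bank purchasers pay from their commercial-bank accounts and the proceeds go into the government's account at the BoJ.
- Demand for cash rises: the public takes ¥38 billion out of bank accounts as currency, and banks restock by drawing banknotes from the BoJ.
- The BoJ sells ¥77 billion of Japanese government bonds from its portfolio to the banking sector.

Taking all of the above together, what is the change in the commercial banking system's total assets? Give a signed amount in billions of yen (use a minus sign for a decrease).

-¥40 billion

BoJ balance sheet:
  Assets:      Securities −¥45B, Foreign assets +¥62B
  Liabilities: Bank reserves −¥55B, Currency in circulation +¥38B, Government deposits +¥34B
Commercial banking system:
  Assets:      Reserves at CB −¥55B, Securities +¥77B, Foreign assets −¥62B
  Liabilities: Checkable deposits −¥40B
Change in total bank assets = -¥40 billion.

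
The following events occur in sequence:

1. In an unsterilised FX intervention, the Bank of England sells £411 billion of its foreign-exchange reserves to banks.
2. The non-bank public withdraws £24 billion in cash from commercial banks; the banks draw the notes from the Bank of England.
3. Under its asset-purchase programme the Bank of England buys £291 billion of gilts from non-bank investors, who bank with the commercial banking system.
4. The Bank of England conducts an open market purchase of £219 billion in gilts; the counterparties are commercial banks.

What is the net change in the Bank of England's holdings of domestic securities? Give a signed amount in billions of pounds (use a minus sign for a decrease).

+£510 billion

FX sale £411 billion: the Bank of England's securities portfolio is untouched → 0.
Currency withdrawal £24 billion: the Bank of England's securities portfolio is untouched → 0.
Asset purchase (from non-banks) £291 billion: securities added to the Bank of England's portfolio → +£291B.
OMO purchase (from banks) £219 billion: securities added to the Bank of England's portfolio → +£219B.
Net: 0 + 0 + 291 + 219 = +£510 billion.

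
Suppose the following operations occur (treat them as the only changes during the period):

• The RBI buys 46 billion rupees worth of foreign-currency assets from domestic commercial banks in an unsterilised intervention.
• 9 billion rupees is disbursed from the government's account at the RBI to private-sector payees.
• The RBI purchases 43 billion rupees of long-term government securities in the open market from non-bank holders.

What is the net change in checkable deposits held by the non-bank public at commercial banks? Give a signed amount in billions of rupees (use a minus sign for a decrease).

+52 billion

RBI balance sheet:
  Assets:      Securities +43B, Foreign assets +46B
  Liabilities: Bank reserves +98B, Government deposits −9B
Commercial banking system:
  Assets:      Reserves at CB +98B, Foreign assets −46B
  Liabilities: Checkable deposits +52B
So the change in checkable deposits held by the non-bank public at commercial banks is +52 billion.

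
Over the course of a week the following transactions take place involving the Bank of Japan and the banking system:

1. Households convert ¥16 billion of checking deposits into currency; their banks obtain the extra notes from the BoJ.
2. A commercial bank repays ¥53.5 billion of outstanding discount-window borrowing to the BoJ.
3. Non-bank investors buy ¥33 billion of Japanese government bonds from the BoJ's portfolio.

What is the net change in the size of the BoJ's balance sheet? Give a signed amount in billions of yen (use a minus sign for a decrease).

-¥86.5 billion

BoJ balance sheet:
  Assets:      Securities −¥33B, Loans to banks −¥53.5B
  Liabilities: Bank reserves −¥102.5B, Currency in circulation +¥16B
Change in total BoJ assets = -¥86.5 billion.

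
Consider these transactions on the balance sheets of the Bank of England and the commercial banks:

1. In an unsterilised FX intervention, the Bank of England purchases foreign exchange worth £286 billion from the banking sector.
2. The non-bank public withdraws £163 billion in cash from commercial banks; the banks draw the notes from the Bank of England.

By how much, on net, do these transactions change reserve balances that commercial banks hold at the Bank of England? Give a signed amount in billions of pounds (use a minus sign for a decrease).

Bank of England balance sheet:
  Assets:      Foreign assets +£286B
  Liabilities: Bank reserves +£123B, Currency in circulation +£163B
So the change in reserve balances that commercial banks hold at the Bank of England is +£123 billion.

+£123 billion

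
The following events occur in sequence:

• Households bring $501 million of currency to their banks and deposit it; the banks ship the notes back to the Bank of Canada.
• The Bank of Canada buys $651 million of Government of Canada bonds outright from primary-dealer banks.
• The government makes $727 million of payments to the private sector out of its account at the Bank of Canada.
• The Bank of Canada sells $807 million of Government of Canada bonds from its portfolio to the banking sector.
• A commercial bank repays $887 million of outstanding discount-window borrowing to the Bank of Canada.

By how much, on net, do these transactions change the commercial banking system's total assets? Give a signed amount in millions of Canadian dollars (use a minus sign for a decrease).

+$341 million

Currency deposit $501 million: bank balance sheets expand → +$501M.
OMO purchase (from banks) $651 million: just an asset swap on bank balance sheets → 0.
Government spending $727 million: bank balance sheets expand → +$727M.
OMO sale (to banks) $807 million: just an asset swap on bank balance sheets → 0.
Discount-window repayment $887 million: bank balance sheets shrink → −$887M.
Net: 501 + 0 + 727 + 0 − 887 = +$341 million.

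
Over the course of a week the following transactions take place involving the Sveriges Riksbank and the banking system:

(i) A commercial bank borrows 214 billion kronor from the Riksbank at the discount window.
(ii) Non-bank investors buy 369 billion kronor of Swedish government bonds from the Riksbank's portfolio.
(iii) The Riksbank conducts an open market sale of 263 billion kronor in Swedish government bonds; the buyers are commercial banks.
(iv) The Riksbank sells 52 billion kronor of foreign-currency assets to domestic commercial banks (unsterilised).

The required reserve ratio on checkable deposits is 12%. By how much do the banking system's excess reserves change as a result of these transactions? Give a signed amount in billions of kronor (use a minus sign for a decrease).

Discount-window loan 214 billion kronor: reserves +214B, deposits 0.
Asset sale (to non-banks) 369 billion kronor: reserves −369B, deposits −369B.
OMO sale (to banks) 263 billion kronor: reserves −263B, deposits 0.
FX sale 52 billion kronor: reserves −52B, deposits 0.
Totals: Δreserves = −470B, Δdeposits = −369B.
Δrequired reserves = 12% × −369B = −44.28B.
Δexcess reserves = Δreserves − Δrequired = −470B − (−44.28B) = -425.72 billion.

-425.72 billion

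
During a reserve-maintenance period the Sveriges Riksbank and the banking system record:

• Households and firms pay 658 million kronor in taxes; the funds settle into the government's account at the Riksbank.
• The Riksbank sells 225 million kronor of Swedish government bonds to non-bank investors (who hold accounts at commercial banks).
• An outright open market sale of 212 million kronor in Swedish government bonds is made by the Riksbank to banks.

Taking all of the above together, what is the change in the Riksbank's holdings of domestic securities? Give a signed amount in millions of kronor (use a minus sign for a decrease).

-437 million

Riksbank balance sheet:
  Assets:      Securities −437M
  Liabilities: Bank reserves −1095M, Government deposits +658M
So the change in the Riksbank's holdings of domestic securities is -437 million.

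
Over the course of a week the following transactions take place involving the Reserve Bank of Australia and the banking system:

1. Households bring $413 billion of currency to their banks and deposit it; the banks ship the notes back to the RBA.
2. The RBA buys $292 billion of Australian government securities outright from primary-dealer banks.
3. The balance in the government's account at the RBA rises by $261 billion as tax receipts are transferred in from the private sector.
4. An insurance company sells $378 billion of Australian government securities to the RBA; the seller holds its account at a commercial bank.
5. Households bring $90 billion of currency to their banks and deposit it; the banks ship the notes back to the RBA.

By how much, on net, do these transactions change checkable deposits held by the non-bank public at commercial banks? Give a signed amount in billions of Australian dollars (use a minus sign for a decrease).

+$620 billion

RBA balance sheet:
  Assets:      Securities +$670B
  Liabilities: Bank reserves +$912B, Currency in circulation −$503B, Government deposits +$261B
Commercial banking system:
  Assets:      Reserves at CB +$912B, Securities −$292B
  Liabilities: Checkable deposits +$620B
So the change in checkable deposits held by the non-bank public at commercial banks is +$620 billion.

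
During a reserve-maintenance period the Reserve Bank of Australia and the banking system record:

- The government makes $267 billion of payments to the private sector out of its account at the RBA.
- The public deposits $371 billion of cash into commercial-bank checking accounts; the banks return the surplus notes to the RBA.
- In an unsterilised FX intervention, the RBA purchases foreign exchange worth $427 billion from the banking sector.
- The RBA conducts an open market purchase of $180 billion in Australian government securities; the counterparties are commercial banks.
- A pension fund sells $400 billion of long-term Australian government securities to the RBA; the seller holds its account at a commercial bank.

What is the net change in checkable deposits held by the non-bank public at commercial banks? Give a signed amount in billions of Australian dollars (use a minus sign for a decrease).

+$1038 billion

Government spending $267 billion: non-bank counterparties' bank balances rise → +$267B.
Currency deposit $371 billion: non-bank counterparties' bank balances rise → +$371B.
FX purchase $427 billion: the counterparty is a bank, so public deposits are unchanged → 0.
OMO purchase (from banks) $180 billion: the counterparty is a bank, so public deposits are unchanged → 0.
Asset purchase (from non-banks) $400 billion: non-bank counterparties' bank balances rise → +$400B.
Net: 267 + 371 + 0 + 0 + 400 = +$1038 billion.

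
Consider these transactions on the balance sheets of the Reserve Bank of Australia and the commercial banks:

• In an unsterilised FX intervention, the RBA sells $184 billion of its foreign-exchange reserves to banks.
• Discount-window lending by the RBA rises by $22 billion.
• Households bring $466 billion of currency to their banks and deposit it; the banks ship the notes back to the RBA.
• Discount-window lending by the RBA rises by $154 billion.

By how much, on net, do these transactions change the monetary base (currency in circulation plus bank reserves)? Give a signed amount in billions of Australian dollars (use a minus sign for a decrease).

-$8 billion

FX sale $184 billion: RBA balance sheet contracts → −$184B.
Discount-window loan $22 billion: RBA balance sheet expands → +$22B.
Currency deposit $466 billion: just a shift between currency and reserves — both are base money → 0.
Discount-window loan $154 billion: RBA balance sheet expands → +$154B.
Net: −184 + 22 + 0 + 154 = -$8 billion.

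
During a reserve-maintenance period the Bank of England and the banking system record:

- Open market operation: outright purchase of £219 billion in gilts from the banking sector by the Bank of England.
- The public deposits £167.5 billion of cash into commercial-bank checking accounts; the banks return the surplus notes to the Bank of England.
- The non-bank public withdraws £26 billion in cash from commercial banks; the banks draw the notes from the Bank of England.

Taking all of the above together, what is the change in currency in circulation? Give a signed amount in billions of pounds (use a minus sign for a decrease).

-£141.5 billion

OMO purchase (from banks) £219 billion: no currency enters or leaves circulation → 0.
Currency deposit £167.5 billion: notes return to the central bank → −£167.5B.
Currency withdrawal £26 billion: notes leave the central bank → +£26B.
Net: 0 − 167.5 + 26 = -£141.5 billion.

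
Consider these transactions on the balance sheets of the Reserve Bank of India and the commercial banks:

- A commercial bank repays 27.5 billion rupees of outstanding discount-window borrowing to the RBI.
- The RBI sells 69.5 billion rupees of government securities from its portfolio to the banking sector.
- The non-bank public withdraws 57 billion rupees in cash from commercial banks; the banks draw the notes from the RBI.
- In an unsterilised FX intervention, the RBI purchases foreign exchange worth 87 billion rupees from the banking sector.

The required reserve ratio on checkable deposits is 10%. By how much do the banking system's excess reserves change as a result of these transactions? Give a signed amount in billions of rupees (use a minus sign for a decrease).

-61.3 billion

Discount-window repayment 27.5 billion rupees: reserves −27.5B, deposits 0.
OMO sale (to banks) 69.5 billion rupees: reserves −69.5B, deposits 0.
Currency withdrawal 57 billion rupees: reserves −57B, deposits −57B.
FX purchase 87 billion rupees: reserves +87B, deposits 0.
Totals: Δreserves = −67B, Δdeposits = −57B.
Δrequired reserves = 10% × −57B = −5.7B.
Δexcess reserves = Δreserves − Δrequired = −67B − (−5.7B) = -61.3 billion.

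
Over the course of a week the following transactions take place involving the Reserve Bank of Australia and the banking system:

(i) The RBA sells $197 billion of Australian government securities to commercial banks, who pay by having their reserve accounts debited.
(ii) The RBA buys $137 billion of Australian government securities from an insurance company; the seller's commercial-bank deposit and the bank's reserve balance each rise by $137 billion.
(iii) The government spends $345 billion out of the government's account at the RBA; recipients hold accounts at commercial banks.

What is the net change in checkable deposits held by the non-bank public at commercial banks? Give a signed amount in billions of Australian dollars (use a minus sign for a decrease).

OMO sale (to banks) $197 billion: the counterparty is a bank, so public deposits are unchanged → 0.
Asset purchase (from non-banks) $137 billion: non-bank counterparties' bank balances rise → +$137B.
Government spending $345 billion: non-bank counterparties' bank balances rise → +$345B.
Net: 0 + 137 + 345 = +$482 billion.

+$482 billion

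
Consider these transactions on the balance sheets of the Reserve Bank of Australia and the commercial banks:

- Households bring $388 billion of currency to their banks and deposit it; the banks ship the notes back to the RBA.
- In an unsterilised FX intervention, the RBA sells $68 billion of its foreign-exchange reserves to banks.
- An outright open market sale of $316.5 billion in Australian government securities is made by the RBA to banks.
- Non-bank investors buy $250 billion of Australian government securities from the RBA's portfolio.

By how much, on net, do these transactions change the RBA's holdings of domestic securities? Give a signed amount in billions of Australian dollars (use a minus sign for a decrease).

Currency deposit $388 billion: the RBA's securities portfolio is untouched → 0.
FX sale $68 billion: the RBA's securities portfolio is untouched → 0.
OMO sale (to banks) $316.5 billion: securities removed from the RBA's portfolio → −$316.5B.
Asset sale (to non-banks) $250 billion: securities removed from the RBA's portfolio → −$250B.
Net: 0 + 0 − 316.5 − 250 = -$566.5 billion.

-$566.5 billion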